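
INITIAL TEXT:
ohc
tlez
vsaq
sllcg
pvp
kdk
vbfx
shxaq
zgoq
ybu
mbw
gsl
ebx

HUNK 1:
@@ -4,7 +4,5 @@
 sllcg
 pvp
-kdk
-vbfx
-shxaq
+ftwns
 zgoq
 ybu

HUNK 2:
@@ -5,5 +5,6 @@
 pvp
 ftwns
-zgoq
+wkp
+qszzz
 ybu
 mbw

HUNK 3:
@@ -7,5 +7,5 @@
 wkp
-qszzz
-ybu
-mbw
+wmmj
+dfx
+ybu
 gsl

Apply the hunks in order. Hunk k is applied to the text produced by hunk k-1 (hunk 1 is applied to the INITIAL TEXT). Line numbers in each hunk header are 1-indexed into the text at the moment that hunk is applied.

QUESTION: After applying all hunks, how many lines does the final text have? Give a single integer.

Answer: 12

Derivation:
Hunk 1: at line 4 remove [kdk,vbfx,shxaq] add [ftwns] -> 11 lines: ohc tlez vsaq sllcg pvp ftwns zgoq ybu mbw gsl ebx
Hunk 2: at line 5 remove [zgoq] add [wkp,qszzz] -> 12 lines: ohc tlez vsaq sllcg pvp ftwns wkp qszzz ybu mbw gsl ebx
Hunk 3: at line 7 remove [qszzz,ybu,mbw] add [wmmj,dfx,ybu] -> 12 lines: ohc tlez vsaq sllcg pvp ftwns wkp wmmj dfx ybu gsl ebx
Final line count: 12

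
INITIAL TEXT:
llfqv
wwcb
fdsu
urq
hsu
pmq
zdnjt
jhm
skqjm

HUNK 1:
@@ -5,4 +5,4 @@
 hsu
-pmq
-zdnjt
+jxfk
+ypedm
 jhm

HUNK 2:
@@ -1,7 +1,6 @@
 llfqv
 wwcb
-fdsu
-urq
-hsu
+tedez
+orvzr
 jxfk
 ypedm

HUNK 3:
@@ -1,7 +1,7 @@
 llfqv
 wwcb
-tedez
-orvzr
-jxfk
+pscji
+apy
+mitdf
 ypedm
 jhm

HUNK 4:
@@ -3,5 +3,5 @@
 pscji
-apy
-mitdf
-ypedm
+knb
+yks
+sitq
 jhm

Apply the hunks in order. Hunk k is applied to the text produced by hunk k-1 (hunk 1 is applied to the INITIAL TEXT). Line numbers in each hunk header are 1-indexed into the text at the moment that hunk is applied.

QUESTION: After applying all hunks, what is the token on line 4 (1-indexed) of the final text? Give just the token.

Answer: knb

Derivation:
Hunk 1: at line 5 remove [pmq,zdnjt] add [jxfk,ypedm] -> 9 lines: llfqv wwcb fdsu urq hsu jxfk ypedm jhm skqjm
Hunk 2: at line 1 remove [fdsu,urq,hsu] add [tedez,orvzr] -> 8 lines: llfqv wwcb tedez orvzr jxfk ypedm jhm skqjm
Hunk 3: at line 1 remove [tedez,orvzr,jxfk] add [pscji,apy,mitdf] -> 8 lines: llfqv wwcb pscji apy mitdf ypedm jhm skqjm
Hunk 4: at line 3 remove [apy,mitdf,ypedm] add [knb,yks,sitq] -> 8 lines: llfqv wwcb pscji knb yks sitq jhm skqjm
Final line 4: knb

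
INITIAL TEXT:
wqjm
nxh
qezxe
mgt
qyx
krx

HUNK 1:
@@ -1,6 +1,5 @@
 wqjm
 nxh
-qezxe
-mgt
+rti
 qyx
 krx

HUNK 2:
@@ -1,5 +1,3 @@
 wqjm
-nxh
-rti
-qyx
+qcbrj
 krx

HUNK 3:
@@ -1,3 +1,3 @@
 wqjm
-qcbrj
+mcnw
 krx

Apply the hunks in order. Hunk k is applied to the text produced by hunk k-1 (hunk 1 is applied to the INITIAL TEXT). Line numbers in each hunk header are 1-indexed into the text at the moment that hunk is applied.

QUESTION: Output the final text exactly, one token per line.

Hunk 1: at line 1 remove [qezxe,mgt] add [rti] -> 5 lines: wqjm nxh rti qyx krx
Hunk 2: at line 1 remove [nxh,rti,qyx] add [qcbrj] -> 3 lines: wqjm qcbrj krx
Hunk 3: at line 1 remove [qcbrj] add [mcnw] -> 3 lines: wqjm mcnw krx

Answer: wqjm
mcnw
krx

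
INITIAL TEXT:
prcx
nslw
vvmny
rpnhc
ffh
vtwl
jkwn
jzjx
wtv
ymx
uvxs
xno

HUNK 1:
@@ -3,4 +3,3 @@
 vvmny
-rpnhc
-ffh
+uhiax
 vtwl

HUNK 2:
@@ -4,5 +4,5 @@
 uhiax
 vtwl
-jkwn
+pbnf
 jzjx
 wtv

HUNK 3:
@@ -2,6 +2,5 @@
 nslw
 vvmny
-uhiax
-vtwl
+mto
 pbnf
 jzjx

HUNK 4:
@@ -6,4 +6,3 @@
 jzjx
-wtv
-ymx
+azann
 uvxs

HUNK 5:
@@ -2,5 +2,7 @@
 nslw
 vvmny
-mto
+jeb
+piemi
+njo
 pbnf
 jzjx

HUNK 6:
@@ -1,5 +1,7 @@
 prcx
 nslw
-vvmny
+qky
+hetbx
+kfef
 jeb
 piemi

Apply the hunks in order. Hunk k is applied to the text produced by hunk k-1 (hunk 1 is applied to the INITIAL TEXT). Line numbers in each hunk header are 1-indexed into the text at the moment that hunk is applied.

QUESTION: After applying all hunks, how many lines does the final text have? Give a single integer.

Answer: 13

Derivation:
Hunk 1: at line 3 remove [rpnhc,ffh] add [uhiax] -> 11 lines: prcx nslw vvmny uhiax vtwl jkwn jzjx wtv ymx uvxs xno
Hunk 2: at line 4 remove [jkwn] add [pbnf] -> 11 lines: prcx nslw vvmny uhiax vtwl pbnf jzjx wtv ymx uvxs xno
Hunk 3: at line 2 remove [uhiax,vtwl] add [mto] -> 10 lines: prcx nslw vvmny mto pbnf jzjx wtv ymx uvxs xno
Hunk 4: at line 6 remove [wtv,ymx] add [azann] -> 9 lines: prcx nslw vvmny mto pbnf jzjx azann uvxs xno
Hunk 5: at line 2 remove [mto] add [jeb,piemi,njo] -> 11 lines: prcx nslw vvmny jeb piemi njo pbnf jzjx azann uvxs xno
Hunk 6: at line 1 remove [vvmny] add [qky,hetbx,kfef] -> 13 lines: prcx nslw qky hetbx kfef jeb piemi njo pbnf jzjx azann uvxs xno
Final line count: 13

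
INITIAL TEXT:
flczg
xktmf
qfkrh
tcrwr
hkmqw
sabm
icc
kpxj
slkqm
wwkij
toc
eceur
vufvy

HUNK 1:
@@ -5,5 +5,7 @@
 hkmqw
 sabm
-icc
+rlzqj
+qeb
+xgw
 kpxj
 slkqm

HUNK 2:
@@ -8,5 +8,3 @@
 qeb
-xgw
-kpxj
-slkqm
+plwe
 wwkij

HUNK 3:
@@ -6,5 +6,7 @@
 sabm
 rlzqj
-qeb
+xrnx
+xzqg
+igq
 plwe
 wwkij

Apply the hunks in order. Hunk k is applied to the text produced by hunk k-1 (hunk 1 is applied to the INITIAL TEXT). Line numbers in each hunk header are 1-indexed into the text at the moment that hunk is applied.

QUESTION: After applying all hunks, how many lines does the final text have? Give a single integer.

Hunk 1: at line 5 remove [icc] add [rlzqj,qeb,xgw] -> 15 lines: flczg xktmf qfkrh tcrwr hkmqw sabm rlzqj qeb xgw kpxj slkqm wwkij toc eceur vufvy
Hunk 2: at line 8 remove [xgw,kpxj,slkqm] add [plwe] -> 13 lines: flczg xktmf qfkrh tcrwr hkmqw sabm rlzqj qeb plwe wwkij toc eceur vufvy
Hunk 3: at line 6 remove [qeb] add [xrnx,xzqg,igq] -> 15 lines: flczg xktmf qfkrh tcrwr hkmqw sabm rlzqj xrnx xzqg igq plwe wwkij toc eceur vufvy
Final line count: 15

Answer: 15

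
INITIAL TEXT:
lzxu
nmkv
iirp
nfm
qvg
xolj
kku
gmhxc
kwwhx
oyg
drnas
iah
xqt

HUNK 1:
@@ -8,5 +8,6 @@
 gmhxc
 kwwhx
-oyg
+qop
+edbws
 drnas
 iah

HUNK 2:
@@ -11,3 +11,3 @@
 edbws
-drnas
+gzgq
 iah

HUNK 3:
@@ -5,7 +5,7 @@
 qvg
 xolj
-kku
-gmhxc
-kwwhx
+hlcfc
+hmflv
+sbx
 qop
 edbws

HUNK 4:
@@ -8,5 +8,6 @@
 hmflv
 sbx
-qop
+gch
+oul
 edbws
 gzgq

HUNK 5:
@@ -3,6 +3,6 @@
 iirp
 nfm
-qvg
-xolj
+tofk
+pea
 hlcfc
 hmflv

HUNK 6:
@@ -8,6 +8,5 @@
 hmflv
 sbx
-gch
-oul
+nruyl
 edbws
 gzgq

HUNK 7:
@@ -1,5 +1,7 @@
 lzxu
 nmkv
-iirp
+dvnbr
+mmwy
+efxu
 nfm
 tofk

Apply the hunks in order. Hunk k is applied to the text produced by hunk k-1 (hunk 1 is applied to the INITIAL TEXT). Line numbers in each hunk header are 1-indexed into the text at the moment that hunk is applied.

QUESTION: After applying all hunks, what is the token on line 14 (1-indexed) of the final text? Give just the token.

Answer: gzgq

Derivation:
Hunk 1: at line 8 remove [oyg] add [qop,edbws] -> 14 lines: lzxu nmkv iirp nfm qvg xolj kku gmhxc kwwhx qop edbws drnas iah xqt
Hunk 2: at line 11 remove [drnas] add [gzgq] -> 14 lines: lzxu nmkv iirp nfm qvg xolj kku gmhxc kwwhx qop edbws gzgq iah xqt
Hunk 3: at line 5 remove [kku,gmhxc,kwwhx] add [hlcfc,hmflv,sbx] -> 14 lines: lzxu nmkv iirp nfm qvg xolj hlcfc hmflv sbx qop edbws gzgq iah xqt
Hunk 4: at line 8 remove [qop] add [gch,oul] -> 15 lines: lzxu nmkv iirp nfm qvg xolj hlcfc hmflv sbx gch oul edbws gzgq iah xqt
Hunk 5: at line 3 remove [qvg,xolj] add [tofk,pea] -> 15 lines: lzxu nmkv iirp nfm tofk pea hlcfc hmflv sbx gch oul edbws gzgq iah xqt
Hunk 6: at line 8 remove [gch,oul] add [nruyl] -> 14 lines: lzxu nmkv iirp nfm tofk pea hlcfc hmflv sbx nruyl edbws gzgq iah xqt
Hunk 7: at line 1 remove [iirp] add [dvnbr,mmwy,efxu] -> 16 lines: lzxu nmkv dvnbr mmwy efxu nfm tofk pea hlcfc hmflv sbx nruyl edbws gzgq iah xqt
Final line 14: gzgq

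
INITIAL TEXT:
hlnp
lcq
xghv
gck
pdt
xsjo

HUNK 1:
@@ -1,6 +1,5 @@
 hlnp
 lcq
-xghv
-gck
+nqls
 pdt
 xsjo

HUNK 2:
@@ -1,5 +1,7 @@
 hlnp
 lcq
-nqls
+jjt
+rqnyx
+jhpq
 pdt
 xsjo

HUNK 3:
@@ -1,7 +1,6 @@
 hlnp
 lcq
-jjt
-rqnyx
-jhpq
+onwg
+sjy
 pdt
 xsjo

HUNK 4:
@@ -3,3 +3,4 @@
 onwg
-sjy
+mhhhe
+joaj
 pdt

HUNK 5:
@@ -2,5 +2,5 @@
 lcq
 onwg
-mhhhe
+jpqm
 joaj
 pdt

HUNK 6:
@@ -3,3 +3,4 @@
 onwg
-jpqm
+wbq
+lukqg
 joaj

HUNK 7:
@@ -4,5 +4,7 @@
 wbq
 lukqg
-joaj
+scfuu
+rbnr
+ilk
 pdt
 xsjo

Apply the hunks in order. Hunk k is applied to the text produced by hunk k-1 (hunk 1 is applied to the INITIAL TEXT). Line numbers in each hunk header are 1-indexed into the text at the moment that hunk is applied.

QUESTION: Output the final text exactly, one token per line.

Answer: hlnp
lcq
onwg
wbq
lukqg
scfuu
rbnr
ilk
pdt
xsjo

Derivation:
Hunk 1: at line 1 remove [xghv,gck] add [nqls] -> 5 lines: hlnp lcq nqls pdt xsjo
Hunk 2: at line 1 remove [nqls] add [jjt,rqnyx,jhpq] -> 7 lines: hlnp lcq jjt rqnyx jhpq pdt xsjo
Hunk 3: at line 1 remove [jjt,rqnyx,jhpq] add [onwg,sjy] -> 6 lines: hlnp lcq onwg sjy pdt xsjo
Hunk 4: at line 3 remove [sjy] add [mhhhe,joaj] -> 7 lines: hlnp lcq onwg mhhhe joaj pdt xsjo
Hunk 5: at line 2 remove [mhhhe] add [jpqm] -> 7 lines: hlnp lcq onwg jpqm joaj pdt xsjo
Hunk 6: at line 3 remove [jpqm] add [wbq,lukqg] -> 8 lines: hlnp lcq onwg wbq lukqg joaj pdt xsjo
Hunk 7: at line 4 remove [joaj] add [scfuu,rbnr,ilk] -> 10 lines: hlnp lcq onwg wbq lukqg scfuu rbnr ilk pdt xsjo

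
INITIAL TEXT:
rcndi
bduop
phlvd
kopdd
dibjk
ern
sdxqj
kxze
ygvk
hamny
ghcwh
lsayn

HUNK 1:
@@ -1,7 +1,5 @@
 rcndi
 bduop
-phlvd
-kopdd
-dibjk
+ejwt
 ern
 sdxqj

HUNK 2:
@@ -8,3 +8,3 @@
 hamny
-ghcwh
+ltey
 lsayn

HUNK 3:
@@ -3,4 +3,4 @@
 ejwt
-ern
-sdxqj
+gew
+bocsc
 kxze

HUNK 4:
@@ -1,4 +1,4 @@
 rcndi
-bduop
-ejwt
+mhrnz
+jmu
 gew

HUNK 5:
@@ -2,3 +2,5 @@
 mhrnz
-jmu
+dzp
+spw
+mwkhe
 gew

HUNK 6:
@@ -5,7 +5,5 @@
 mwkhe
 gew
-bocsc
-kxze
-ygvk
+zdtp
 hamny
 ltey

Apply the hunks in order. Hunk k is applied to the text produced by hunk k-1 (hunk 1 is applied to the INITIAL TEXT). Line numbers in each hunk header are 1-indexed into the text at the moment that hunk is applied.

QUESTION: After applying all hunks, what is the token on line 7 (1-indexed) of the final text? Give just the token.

Answer: zdtp

Derivation:
Hunk 1: at line 1 remove [phlvd,kopdd,dibjk] add [ejwt] -> 10 lines: rcndi bduop ejwt ern sdxqj kxze ygvk hamny ghcwh lsayn
Hunk 2: at line 8 remove [ghcwh] add [ltey] -> 10 lines: rcndi bduop ejwt ern sdxqj kxze ygvk hamny ltey lsayn
Hunk 3: at line 3 remove [ern,sdxqj] add [gew,bocsc] -> 10 lines: rcndi bduop ejwt gew bocsc kxze ygvk hamny ltey lsayn
Hunk 4: at line 1 remove [bduop,ejwt] add [mhrnz,jmu] -> 10 lines: rcndi mhrnz jmu gew bocsc kxze ygvk hamny ltey lsayn
Hunk 5: at line 2 remove [jmu] add [dzp,spw,mwkhe] -> 12 lines: rcndi mhrnz dzp spw mwkhe gew bocsc kxze ygvk hamny ltey lsayn
Hunk 6: at line 5 remove [bocsc,kxze,ygvk] add [zdtp] -> 10 lines: rcndi mhrnz dzp spw mwkhe gew zdtp hamny ltey lsayn
Final line 7: zdtp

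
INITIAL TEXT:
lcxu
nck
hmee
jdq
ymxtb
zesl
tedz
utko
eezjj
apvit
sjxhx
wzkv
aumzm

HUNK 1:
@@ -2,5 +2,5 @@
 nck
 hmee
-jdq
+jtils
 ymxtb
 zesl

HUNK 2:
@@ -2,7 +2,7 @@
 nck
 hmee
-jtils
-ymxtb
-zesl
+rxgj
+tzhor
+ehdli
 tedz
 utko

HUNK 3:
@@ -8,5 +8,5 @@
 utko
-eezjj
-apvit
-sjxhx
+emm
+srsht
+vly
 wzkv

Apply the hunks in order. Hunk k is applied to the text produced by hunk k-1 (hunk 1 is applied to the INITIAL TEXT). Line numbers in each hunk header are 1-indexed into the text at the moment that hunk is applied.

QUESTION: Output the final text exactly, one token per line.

Answer: lcxu
nck
hmee
rxgj
tzhor
ehdli
tedz
utko
emm
srsht
vly
wzkv
aumzm

Derivation:
Hunk 1: at line 2 remove [jdq] add [jtils] -> 13 lines: lcxu nck hmee jtils ymxtb zesl tedz utko eezjj apvit sjxhx wzkv aumzm
Hunk 2: at line 2 remove [jtils,ymxtb,zesl] add [rxgj,tzhor,ehdli] -> 13 lines: lcxu nck hmee rxgj tzhor ehdli tedz utko eezjj apvit sjxhx wzkv aumzm
Hunk 3: at line 8 remove [eezjj,apvit,sjxhx] add [emm,srsht,vly] -> 13 lines: lcxu nck hmee rxgj tzhor ehdli tedz utko emm srsht vly wzkv aumzm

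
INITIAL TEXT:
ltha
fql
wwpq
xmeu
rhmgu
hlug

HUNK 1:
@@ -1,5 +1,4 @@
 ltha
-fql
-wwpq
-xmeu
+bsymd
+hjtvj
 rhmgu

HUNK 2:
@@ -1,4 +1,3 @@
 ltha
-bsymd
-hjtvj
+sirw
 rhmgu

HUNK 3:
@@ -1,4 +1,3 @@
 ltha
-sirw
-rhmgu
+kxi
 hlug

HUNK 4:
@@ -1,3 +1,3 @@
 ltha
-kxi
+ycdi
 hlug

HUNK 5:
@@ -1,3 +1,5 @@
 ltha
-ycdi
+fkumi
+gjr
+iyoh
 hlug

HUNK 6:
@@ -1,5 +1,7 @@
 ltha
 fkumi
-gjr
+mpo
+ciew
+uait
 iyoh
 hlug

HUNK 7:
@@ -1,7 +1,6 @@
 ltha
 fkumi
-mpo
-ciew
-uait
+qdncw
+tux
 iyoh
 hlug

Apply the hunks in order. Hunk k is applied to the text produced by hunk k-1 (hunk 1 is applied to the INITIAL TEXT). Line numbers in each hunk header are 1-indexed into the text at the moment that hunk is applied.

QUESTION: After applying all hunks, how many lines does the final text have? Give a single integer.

Hunk 1: at line 1 remove [fql,wwpq,xmeu] add [bsymd,hjtvj] -> 5 lines: ltha bsymd hjtvj rhmgu hlug
Hunk 2: at line 1 remove [bsymd,hjtvj] add [sirw] -> 4 lines: ltha sirw rhmgu hlug
Hunk 3: at line 1 remove [sirw,rhmgu] add [kxi] -> 3 lines: ltha kxi hlug
Hunk 4: at line 1 remove [kxi] add [ycdi] -> 3 lines: ltha ycdi hlug
Hunk 5: at line 1 remove [ycdi] add [fkumi,gjr,iyoh] -> 5 lines: ltha fkumi gjr iyoh hlug
Hunk 6: at line 1 remove [gjr] add [mpo,ciew,uait] -> 7 lines: ltha fkumi mpo ciew uait iyoh hlug
Hunk 7: at line 1 remove [mpo,ciew,uait] add [qdncw,tux] -> 6 lines: ltha fkumi qdncw tux iyoh hlug
Final line count: 6

Answer: 6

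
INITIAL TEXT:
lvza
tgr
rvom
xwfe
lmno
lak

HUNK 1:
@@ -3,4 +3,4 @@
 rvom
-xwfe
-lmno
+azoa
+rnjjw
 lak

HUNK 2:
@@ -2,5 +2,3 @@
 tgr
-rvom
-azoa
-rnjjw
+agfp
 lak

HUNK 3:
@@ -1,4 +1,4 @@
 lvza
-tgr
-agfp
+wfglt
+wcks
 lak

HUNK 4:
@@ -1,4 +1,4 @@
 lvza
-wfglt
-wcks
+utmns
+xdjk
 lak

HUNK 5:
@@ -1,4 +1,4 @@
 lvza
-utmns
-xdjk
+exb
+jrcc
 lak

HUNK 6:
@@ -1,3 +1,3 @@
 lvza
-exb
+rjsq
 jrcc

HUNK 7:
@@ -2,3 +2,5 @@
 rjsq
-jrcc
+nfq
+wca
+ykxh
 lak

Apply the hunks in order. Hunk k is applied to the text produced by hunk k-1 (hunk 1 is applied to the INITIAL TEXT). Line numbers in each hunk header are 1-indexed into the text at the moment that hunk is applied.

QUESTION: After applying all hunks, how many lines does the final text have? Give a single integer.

Hunk 1: at line 3 remove [xwfe,lmno] add [azoa,rnjjw] -> 6 lines: lvza tgr rvom azoa rnjjw lak
Hunk 2: at line 2 remove [rvom,azoa,rnjjw] add [agfp] -> 4 lines: lvza tgr agfp lak
Hunk 3: at line 1 remove [tgr,agfp] add [wfglt,wcks] -> 4 lines: lvza wfglt wcks lak
Hunk 4: at line 1 remove [wfglt,wcks] add [utmns,xdjk] -> 4 lines: lvza utmns xdjk lak
Hunk 5: at line 1 remove [utmns,xdjk] add [exb,jrcc] -> 4 lines: lvza exb jrcc lak
Hunk 6: at line 1 remove [exb] add [rjsq] -> 4 lines: lvza rjsq jrcc lak
Hunk 7: at line 2 remove [jrcc] add [nfq,wca,ykxh] -> 6 lines: lvza rjsq nfq wca ykxh lak
Final line count: 6

Answer: 6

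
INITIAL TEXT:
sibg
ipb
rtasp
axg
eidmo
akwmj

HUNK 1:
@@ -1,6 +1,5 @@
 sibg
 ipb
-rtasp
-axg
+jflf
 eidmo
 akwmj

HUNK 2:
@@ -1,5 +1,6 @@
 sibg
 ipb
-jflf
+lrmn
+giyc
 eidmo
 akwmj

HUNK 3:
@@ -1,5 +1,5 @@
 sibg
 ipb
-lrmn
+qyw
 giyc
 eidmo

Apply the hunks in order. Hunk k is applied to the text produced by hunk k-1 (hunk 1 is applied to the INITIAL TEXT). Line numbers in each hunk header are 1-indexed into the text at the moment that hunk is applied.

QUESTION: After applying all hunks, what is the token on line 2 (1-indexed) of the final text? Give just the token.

Hunk 1: at line 1 remove [rtasp,axg] add [jflf] -> 5 lines: sibg ipb jflf eidmo akwmj
Hunk 2: at line 1 remove [jflf] add [lrmn,giyc] -> 6 lines: sibg ipb lrmn giyc eidmo akwmj
Hunk 3: at line 1 remove [lrmn] add [qyw] -> 6 lines: sibg ipb qyw giyc eidmo akwmj
Final line 2: ipb

Answer: ipb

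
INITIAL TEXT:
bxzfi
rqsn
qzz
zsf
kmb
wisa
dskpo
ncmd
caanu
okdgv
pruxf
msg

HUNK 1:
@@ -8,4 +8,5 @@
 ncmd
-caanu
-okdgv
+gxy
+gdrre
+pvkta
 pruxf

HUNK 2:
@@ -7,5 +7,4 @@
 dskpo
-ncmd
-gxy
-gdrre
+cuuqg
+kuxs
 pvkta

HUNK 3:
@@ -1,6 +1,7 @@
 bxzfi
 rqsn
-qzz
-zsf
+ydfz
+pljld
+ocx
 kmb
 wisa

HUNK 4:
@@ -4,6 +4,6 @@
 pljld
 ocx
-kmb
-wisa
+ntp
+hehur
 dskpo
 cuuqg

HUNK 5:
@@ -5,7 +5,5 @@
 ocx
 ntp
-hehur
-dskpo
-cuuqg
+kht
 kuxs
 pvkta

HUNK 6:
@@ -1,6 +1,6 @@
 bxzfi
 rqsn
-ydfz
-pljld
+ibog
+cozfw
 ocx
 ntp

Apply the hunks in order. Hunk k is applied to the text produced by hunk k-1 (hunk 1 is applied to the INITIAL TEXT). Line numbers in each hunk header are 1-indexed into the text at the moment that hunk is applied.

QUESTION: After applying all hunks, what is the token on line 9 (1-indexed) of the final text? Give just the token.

Answer: pvkta

Derivation:
Hunk 1: at line 8 remove [caanu,okdgv] add [gxy,gdrre,pvkta] -> 13 lines: bxzfi rqsn qzz zsf kmb wisa dskpo ncmd gxy gdrre pvkta pruxf msg
Hunk 2: at line 7 remove [ncmd,gxy,gdrre] add [cuuqg,kuxs] -> 12 lines: bxzfi rqsn qzz zsf kmb wisa dskpo cuuqg kuxs pvkta pruxf msg
Hunk 3: at line 1 remove [qzz,zsf] add [ydfz,pljld,ocx] -> 13 lines: bxzfi rqsn ydfz pljld ocx kmb wisa dskpo cuuqg kuxs pvkta pruxf msg
Hunk 4: at line 4 remove [kmb,wisa] add [ntp,hehur] -> 13 lines: bxzfi rqsn ydfz pljld ocx ntp hehur dskpo cuuqg kuxs pvkta pruxf msg
Hunk 5: at line 5 remove [hehur,dskpo,cuuqg] add [kht] -> 11 lines: bxzfi rqsn ydfz pljld ocx ntp kht kuxs pvkta pruxf msg
Hunk 6: at line 1 remove [ydfz,pljld] add [ibog,cozfw] -> 11 lines: bxzfi rqsn ibog cozfw ocx ntp kht kuxs pvkta pruxf msg
Final line 9: pvkta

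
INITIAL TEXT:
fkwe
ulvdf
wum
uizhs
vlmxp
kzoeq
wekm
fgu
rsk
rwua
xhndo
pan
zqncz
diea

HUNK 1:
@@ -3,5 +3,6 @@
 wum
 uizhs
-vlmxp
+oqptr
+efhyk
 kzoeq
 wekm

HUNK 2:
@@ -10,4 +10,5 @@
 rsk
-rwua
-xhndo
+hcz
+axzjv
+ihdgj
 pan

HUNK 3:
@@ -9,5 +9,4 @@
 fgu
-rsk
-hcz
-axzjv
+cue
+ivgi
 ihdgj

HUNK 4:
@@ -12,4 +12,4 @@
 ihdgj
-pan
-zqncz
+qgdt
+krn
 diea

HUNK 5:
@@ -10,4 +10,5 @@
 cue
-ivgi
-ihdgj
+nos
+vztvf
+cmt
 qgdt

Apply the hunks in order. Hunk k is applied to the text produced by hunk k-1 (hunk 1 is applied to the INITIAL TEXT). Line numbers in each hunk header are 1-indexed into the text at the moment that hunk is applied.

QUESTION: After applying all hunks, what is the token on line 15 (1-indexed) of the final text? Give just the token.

Answer: krn

Derivation:
Hunk 1: at line 3 remove [vlmxp] add [oqptr,efhyk] -> 15 lines: fkwe ulvdf wum uizhs oqptr efhyk kzoeq wekm fgu rsk rwua xhndo pan zqncz diea
Hunk 2: at line 10 remove [rwua,xhndo] add [hcz,axzjv,ihdgj] -> 16 lines: fkwe ulvdf wum uizhs oqptr efhyk kzoeq wekm fgu rsk hcz axzjv ihdgj pan zqncz diea
Hunk 3: at line 9 remove [rsk,hcz,axzjv] add [cue,ivgi] -> 15 lines: fkwe ulvdf wum uizhs oqptr efhyk kzoeq wekm fgu cue ivgi ihdgj pan zqncz diea
Hunk 4: at line 12 remove [pan,zqncz] add [qgdt,krn] -> 15 lines: fkwe ulvdf wum uizhs oqptr efhyk kzoeq wekm fgu cue ivgi ihdgj qgdt krn diea
Hunk 5: at line 10 remove [ivgi,ihdgj] add [nos,vztvf,cmt] -> 16 lines: fkwe ulvdf wum uizhs oqptr efhyk kzoeq wekm fgu cue nos vztvf cmt qgdt krn diea
Final line 15: krn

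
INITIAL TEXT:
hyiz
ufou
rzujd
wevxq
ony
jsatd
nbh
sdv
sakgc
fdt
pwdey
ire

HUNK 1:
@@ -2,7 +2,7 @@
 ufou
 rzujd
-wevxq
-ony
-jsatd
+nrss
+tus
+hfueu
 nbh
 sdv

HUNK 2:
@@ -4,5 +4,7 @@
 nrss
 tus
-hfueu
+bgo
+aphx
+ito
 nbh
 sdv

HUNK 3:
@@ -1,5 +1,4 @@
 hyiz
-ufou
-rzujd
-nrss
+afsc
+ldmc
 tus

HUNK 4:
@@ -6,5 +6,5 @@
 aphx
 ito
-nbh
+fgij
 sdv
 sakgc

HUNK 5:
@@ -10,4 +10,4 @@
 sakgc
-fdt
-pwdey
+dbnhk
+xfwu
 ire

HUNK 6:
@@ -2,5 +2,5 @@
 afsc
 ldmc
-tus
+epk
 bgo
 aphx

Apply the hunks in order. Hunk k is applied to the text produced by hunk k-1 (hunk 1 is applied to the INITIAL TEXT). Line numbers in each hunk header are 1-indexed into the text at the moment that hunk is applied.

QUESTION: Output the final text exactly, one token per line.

Answer: hyiz
afsc
ldmc
epk
bgo
aphx
ito
fgij
sdv
sakgc
dbnhk
xfwu
ire

Derivation:
Hunk 1: at line 2 remove [wevxq,ony,jsatd] add [nrss,tus,hfueu] -> 12 lines: hyiz ufou rzujd nrss tus hfueu nbh sdv sakgc fdt pwdey ire
Hunk 2: at line 4 remove [hfueu] add [bgo,aphx,ito] -> 14 lines: hyiz ufou rzujd nrss tus bgo aphx ito nbh sdv sakgc fdt pwdey ire
Hunk 3: at line 1 remove [ufou,rzujd,nrss] add [afsc,ldmc] -> 13 lines: hyiz afsc ldmc tus bgo aphx ito nbh sdv sakgc fdt pwdey ire
Hunk 4: at line 6 remove [nbh] add [fgij] -> 13 lines: hyiz afsc ldmc tus bgo aphx ito fgij sdv sakgc fdt pwdey ire
Hunk 5: at line 10 remove [fdt,pwdey] add [dbnhk,xfwu] -> 13 lines: hyiz afsc ldmc tus bgo aphx ito fgij sdv sakgc dbnhk xfwu ire
Hunk 6: at line 2 remove [tus] add [epk] -> 13 lines: hyiz afsc ldmc epk bgo aphx ito fgij sdv sakgc dbnhk xfwu ire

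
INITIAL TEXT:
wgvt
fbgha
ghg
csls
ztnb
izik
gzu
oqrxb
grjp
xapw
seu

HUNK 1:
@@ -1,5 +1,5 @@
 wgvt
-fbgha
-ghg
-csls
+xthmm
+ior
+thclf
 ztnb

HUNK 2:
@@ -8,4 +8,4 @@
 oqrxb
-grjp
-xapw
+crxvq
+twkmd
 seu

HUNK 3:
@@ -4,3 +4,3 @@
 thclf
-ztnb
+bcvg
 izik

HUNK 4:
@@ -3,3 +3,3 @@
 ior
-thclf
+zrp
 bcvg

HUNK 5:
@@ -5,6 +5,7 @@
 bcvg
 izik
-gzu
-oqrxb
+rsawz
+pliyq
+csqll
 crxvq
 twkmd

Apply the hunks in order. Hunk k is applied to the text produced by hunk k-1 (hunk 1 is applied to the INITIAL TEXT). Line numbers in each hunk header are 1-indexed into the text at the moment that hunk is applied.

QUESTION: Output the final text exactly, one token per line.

Hunk 1: at line 1 remove [fbgha,ghg,csls] add [xthmm,ior,thclf] -> 11 lines: wgvt xthmm ior thclf ztnb izik gzu oqrxb grjp xapw seu
Hunk 2: at line 8 remove [grjp,xapw] add [crxvq,twkmd] -> 11 lines: wgvt xthmm ior thclf ztnb izik gzu oqrxb crxvq twkmd seu
Hunk 3: at line 4 remove [ztnb] add [bcvg] -> 11 lines: wgvt xthmm ior thclf bcvg izik gzu oqrxb crxvq twkmd seu
Hunk 4: at line 3 remove [thclf] add [zrp] -> 11 lines: wgvt xthmm ior zrp bcvg izik gzu oqrxb crxvq twkmd seu
Hunk 5: at line 5 remove [gzu,oqrxb] add [rsawz,pliyq,csqll] -> 12 lines: wgvt xthmm ior zrp bcvg izik rsawz pliyq csqll crxvq twkmd seu

Answer: wgvt
xthmm
ior
zrp
bcvg
izik
rsawz
pliyq
csqll
crxvq
twkmd
seu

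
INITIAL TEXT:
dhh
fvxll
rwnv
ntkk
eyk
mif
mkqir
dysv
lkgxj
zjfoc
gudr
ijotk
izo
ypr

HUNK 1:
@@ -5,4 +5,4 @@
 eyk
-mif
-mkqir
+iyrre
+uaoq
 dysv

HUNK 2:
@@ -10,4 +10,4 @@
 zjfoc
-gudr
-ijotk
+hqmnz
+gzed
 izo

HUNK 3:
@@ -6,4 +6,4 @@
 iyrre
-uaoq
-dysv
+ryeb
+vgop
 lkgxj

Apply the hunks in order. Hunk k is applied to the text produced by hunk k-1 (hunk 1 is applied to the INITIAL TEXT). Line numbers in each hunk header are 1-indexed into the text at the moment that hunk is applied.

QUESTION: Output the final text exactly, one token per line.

Answer: dhh
fvxll
rwnv
ntkk
eyk
iyrre
ryeb
vgop
lkgxj
zjfoc
hqmnz
gzed
izo
ypr

Derivation:
Hunk 1: at line 5 remove [mif,mkqir] add [iyrre,uaoq] -> 14 lines: dhh fvxll rwnv ntkk eyk iyrre uaoq dysv lkgxj zjfoc gudr ijotk izo ypr
Hunk 2: at line 10 remove [gudr,ijotk] add [hqmnz,gzed] -> 14 lines: dhh fvxll rwnv ntkk eyk iyrre uaoq dysv lkgxj zjfoc hqmnz gzed izo ypr
Hunk 3: at line 6 remove [uaoq,dysv] add [ryeb,vgop] -> 14 lines: dhh fvxll rwnv ntkk eyk iyrre ryeb vgop lkgxj zjfoc hqmnz gzed izo ypr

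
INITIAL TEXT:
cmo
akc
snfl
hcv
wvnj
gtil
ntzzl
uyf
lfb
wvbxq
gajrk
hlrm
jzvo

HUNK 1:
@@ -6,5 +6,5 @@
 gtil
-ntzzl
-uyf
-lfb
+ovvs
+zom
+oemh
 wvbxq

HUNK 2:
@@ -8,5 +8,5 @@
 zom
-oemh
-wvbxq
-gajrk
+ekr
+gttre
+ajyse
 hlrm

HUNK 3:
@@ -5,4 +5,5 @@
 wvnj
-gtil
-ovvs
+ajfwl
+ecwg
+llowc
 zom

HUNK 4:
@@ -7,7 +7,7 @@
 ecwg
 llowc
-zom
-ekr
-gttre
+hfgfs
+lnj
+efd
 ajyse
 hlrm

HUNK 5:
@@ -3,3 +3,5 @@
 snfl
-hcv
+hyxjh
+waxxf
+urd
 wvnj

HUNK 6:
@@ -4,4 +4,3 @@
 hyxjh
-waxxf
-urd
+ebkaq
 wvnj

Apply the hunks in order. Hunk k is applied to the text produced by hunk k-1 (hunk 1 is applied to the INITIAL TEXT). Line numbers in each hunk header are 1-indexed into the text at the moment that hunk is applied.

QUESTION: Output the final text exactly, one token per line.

Answer: cmo
akc
snfl
hyxjh
ebkaq
wvnj
ajfwl
ecwg
llowc
hfgfs
lnj
efd
ajyse
hlrm
jzvo

Derivation:
Hunk 1: at line 6 remove [ntzzl,uyf,lfb] add [ovvs,zom,oemh] -> 13 lines: cmo akc snfl hcv wvnj gtil ovvs zom oemh wvbxq gajrk hlrm jzvo
Hunk 2: at line 8 remove [oemh,wvbxq,gajrk] add [ekr,gttre,ajyse] -> 13 lines: cmo akc snfl hcv wvnj gtil ovvs zom ekr gttre ajyse hlrm jzvo
Hunk 3: at line 5 remove [gtil,ovvs] add [ajfwl,ecwg,llowc] -> 14 lines: cmo akc snfl hcv wvnj ajfwl ecwg llowc zom ekr gttre ajyse hlrm jzvo
Hunk 4: at line 7 remove [zom,ekr,gttre] add [hfgfs,lnj,efd] -> 14 lines: cmo akc snfl hcv wvnj ajfwl ecwg llowc hfgfs lnj efd ajyse hlrm jzvo
Hunk 5: at line 3 remove [hcv] add [hyxjh,waxxf,urd] -> 16 lines: cmo akc snfl hyxjh waxxf urd wvnj ajfwl ecwg llowc hfgfs lnj efd ajyse hlrm jzvo
Hunk 6: at line 4 remove [waxxf,urd] add [ebkaq] -> 15 lines: cmo akc snfl hyxjh ebkaq wvnj ajfwl ecwg llowc hfgfs lnj efd ajyse hlrm jzvo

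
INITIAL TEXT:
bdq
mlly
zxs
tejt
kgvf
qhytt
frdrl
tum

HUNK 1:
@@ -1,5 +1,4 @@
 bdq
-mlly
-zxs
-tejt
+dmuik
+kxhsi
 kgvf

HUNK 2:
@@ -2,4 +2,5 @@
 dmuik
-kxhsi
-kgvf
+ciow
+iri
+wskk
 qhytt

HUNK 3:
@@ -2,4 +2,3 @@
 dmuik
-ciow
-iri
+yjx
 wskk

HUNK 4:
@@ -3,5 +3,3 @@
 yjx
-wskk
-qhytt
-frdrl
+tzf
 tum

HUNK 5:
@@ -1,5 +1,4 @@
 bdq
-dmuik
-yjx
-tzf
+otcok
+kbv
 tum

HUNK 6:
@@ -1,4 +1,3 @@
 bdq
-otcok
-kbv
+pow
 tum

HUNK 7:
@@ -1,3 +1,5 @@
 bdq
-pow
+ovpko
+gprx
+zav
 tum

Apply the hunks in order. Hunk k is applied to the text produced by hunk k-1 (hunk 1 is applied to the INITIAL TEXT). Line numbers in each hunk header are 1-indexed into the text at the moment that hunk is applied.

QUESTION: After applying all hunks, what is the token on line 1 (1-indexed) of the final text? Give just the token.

Hunk 1: at line 1 remove [mlly,zxs,tejt] add [dmuik,kxhsi] -> 7 lines: bdq dmuik kxhsi kgvf qhytt frdrl tum
Hunk 2: at line 2 remove [kxhsi,kgvf] add [ciow,iri,wskk] -> 8 lines: bdq dmuik ciow iri wskk qhytt frdrl tum
Hunk 3: at line 2 remove [ciow,iri] add [yjx] -> 7 lines: bdq dmuik yjx wskk qhytt frdrl tum
Hunk 4: at line 3 remove [wskk,qhytt,frdrl] add [tzf] -> 5 lines: bdq dmuik yjx tzf tum
Hunk 5: at line 1 remove [dmuik,yjx,tzf] add [otcok,kbv] -> 4 lines: bdq otcok kbv tum
Hunk 6: at line 1 remove [otcok,kbv] add [pow] -> 3 lines: bdq pow tum
Hunk 7: at line 1 remove [pow] add [ovpko,gprx,zav] -> 5 lines: bdq ovpko gprx zav tum
Final line 1: bdq

Answer: bdq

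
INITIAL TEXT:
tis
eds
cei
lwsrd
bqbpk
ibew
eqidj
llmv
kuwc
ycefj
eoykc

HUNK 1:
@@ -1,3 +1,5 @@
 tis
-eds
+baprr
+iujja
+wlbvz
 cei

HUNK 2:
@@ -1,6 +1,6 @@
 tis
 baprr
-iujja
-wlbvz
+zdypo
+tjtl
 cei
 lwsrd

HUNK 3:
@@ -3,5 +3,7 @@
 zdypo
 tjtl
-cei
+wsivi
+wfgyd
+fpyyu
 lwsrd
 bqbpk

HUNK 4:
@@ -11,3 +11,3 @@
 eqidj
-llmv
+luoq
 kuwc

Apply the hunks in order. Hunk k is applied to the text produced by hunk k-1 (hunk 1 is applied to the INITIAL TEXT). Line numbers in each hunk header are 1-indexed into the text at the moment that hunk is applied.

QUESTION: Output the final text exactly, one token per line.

Hunk 1: at line 1 remove [eds] add [baprr,iujja,wlbvz] -> 13 lines: tis baprr iujja wlbvz cei lwsrd bqbpk ibew eqidj llmv kuwc ycefj eoykc
Hunk 2: at line 1 remove [iujja,wlbvz] add [zdypo,tjtl] -> 13 lines: tis baprr zdypo tjtl cei lwsrd bqbpk ibew eqidj llmv kuwc ycefj eoykc
Hunk 3: at line 3 remove [cei] add [wsivi,wfgyd,fpyyu] -> 15 lines: tis baprr zdypo tjtl wsivi wfgyd fpyyu lwsrd bqbpk ibew eqidj llmv kuwc ycefj eoykc
Hunk 4: at line 11 remove [llmv] add [luoq] -> 15 lines: tis baprr zdypo tjtl wsivi wfgyd fpyyu lwsrd bqbpk ibew eqidj luoq kuwc ycefj eoykc

Answer: tis
baprr
zdypo
tjtl
wsivi
wfgyd
fpyyu
lwsrd
bqbpk
ibew
eqidj
luoq
kuwc
ycefj
eoykc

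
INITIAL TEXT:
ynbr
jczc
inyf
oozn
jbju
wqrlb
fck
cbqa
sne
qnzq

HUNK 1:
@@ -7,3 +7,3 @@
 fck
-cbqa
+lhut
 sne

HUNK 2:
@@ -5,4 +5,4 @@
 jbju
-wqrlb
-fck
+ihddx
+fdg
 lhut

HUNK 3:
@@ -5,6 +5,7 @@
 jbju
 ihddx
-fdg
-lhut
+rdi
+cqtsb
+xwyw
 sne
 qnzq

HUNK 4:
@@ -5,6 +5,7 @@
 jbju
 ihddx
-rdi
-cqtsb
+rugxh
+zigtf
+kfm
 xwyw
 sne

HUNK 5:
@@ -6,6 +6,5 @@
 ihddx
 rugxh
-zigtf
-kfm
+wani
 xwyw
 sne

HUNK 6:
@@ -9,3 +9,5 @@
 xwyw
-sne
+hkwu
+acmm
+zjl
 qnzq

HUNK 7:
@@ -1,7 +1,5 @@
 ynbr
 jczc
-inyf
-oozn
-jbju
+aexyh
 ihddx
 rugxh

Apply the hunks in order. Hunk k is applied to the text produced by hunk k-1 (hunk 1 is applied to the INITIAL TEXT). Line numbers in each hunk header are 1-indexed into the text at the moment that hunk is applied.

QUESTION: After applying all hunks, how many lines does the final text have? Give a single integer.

Hunk 1: at line 7 remove [cbqa] add [lhut] -> 10 lines: ynbr jczc inyf oozn jbju wqrlb fck lhut sne qnzq
Hunk 2: at line 5 remove [wqrlb,fck] add [ihddx,fdg] -> 10 lines: ynbr jczc inyf oozn jbju ihddx fdg lhut sne qnzq
Hunk 3: at line 5 remove [fdg,lhut] add [rdi,cqtsb,xwyw] -> 11 lines: ynbr jczc inyf oozn jbju ihddx rdi cqtsb xwyw sne qnzq
Hunk 4: at line 5 remove [rdi,cqtsb] add [rugxh,zigtf,kfm] -> 12 lines: ynbr jczc inyf oozn jbju ihddx rugxh zigtf kfm xwyw sne qnzq
Hunk 5: at line 6 remove [zigtf,kfm] add [wani] -> 11 lines: ynbr jczc inyf oozn jbju ihddx rugxh wani xwyw sne qnzq
Hunk 6: at line 9 remove [sne] add [hkwu,acmm,zjl] -> 13 lines: ynbr jczc inyf oozn jbju ihddx rugxh wani xwyw hkwu acmm zjl qnzq
Hunk 7: at line 1 remove [inyf,oozn,jbju] add [aexyh] -> 11 lines: ynbr jczc aexyh ihddx rugxh wani xwyw hkwu acmm zjl qnzq
Final line count: 11

Answer: 11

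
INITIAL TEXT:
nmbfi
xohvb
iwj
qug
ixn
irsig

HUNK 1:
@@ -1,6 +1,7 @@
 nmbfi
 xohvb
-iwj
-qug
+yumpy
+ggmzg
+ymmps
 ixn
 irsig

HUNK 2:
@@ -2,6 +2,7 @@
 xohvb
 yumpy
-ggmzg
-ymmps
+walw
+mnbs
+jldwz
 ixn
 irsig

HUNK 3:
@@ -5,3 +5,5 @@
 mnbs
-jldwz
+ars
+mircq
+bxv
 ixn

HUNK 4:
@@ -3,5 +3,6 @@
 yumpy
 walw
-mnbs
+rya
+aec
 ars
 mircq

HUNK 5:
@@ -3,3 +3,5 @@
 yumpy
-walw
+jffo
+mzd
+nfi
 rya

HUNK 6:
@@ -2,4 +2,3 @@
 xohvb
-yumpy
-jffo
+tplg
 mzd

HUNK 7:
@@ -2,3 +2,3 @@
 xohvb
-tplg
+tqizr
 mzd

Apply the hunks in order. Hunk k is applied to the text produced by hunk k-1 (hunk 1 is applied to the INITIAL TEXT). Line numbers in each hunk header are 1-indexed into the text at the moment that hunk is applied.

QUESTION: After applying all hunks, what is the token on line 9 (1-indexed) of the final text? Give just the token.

Answer: mircq

Derivation:
Hunk 1: at line 1 remove [iwj,qug] add [yumpy,ggmzg,ymmps] -> 7 lines: nmbfi xohvb yumpy ggmzg ymmps ixn irsig
Hunk 2: at line 2 remove [ggmzg,ymmps] add [walw,mnbs,jldwz] -> 8 lines: nmbfi xohvb yumpy walw mnbs jldwz ixn irsig
Hunk 3: at line 5 remove [jldwz] add [ars,mircq,bxv] -> 10 lines: nmbfi xohvb yumpy walw mnbs ars mircq bxv ixn irsig
Hunk 4: at line 3 remove [mnbs] add [rya,aec] -> 11 lines: nmbfi xohvb yumpy walw rya aec ars mircq bxv ixn irsig
Hunk 5: at line 3 remove [walw] add [jffo,mzd,nfi] -> 13 lines: nmbfi xohvb yumpy jffo mzd nfi rya aec ars mircq bxv ixn irsig
Hunk 6: at line 2 remove [yumpy,jffo] add [tplg] -> 12 lines: nmbfi xohvb tplg mzd nfi rya aec ars mircq bxv ixn irsig
Hunk 7: at line 2 remove [tplg] add [tqizr] -> 12 lines: nmbfi xohvb tqizr mzd nfi rya aec ars mircq bxv ixn irsig
Final line 9: mircq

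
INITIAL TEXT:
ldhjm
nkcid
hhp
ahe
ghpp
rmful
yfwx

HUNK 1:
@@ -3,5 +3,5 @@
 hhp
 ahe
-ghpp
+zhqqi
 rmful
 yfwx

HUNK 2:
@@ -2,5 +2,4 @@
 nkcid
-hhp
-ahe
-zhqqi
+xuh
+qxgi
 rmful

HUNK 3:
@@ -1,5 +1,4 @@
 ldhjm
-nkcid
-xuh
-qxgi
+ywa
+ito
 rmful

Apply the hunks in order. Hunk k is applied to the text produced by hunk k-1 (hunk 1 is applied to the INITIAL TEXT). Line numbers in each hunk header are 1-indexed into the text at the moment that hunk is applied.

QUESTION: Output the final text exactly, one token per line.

Hunk 1: at line 3 remove [ghpp] add [zhqqi] -> 7 lines: ldhjm nkcid hhp ahe zhqqi rmful yfwx
Hunk 2: at line 2 remove [hhp,ahe,zhqqi] add [xuh,qxgi] -> 6 lines: ldhjm nkcid xuh qxgi rmful yfwx
Hunk 3: at line 1 remove [nkcid,xuh,qxgi] add [ywa,ito] -> 5 lines: ldhjm ywa ito rmful yfwx

Answer: ldhjm
ywa
ito
rmful
yfwx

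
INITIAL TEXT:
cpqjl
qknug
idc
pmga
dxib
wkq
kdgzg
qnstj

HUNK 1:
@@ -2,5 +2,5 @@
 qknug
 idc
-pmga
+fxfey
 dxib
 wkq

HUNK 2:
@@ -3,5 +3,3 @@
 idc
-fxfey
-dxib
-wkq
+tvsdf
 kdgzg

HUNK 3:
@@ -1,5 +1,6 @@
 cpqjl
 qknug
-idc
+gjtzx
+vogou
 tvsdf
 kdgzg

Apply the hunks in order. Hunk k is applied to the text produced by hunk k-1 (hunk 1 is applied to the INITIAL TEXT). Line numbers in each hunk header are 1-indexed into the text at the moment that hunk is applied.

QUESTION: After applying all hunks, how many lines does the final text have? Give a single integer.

Answer: 7

Derivation:
Hunk 1: at line 2 remove [pmga] add [fxfey] -> 8 lines: cpqjl qknug idc fxfey dxib wkq kdgzg qnstj
Hunk 2: at line 3 remove [fxfey,dxib,wkq] add [tvsdf] -> 6 lines: cpqjl qknug idc tvsdf kdgzg qnstj
Hunk 3: at line 1 remove [idc] add [gjtzx,vogou] -> 7 lines: cpqjl qknug gjtzx vogou tvsdf kdgzg qnstj
Final line count: 7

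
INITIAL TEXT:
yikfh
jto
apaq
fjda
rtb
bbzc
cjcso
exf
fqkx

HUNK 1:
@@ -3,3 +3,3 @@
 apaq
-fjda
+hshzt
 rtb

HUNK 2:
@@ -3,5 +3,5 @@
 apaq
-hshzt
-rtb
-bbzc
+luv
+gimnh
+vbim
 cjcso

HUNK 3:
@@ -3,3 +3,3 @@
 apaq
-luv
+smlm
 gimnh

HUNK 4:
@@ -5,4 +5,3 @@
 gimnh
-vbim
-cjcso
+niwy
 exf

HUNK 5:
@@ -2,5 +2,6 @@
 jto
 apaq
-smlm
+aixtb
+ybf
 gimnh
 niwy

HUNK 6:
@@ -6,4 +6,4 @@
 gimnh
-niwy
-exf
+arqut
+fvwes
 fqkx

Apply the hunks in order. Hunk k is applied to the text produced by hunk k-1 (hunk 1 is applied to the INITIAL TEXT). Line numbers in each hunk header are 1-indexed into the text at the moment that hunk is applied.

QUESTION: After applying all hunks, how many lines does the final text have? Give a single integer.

Hunk 1: at line 3 remove [fjda] add [hshzt] -> 9 lines: yikfh jto apaq hshzt rtb bbzc cjcso exf fqkx
Hunk 2: at line 3 remove [hshzt,rtb,bbzc] add [luv,gimnh,vbim] -> 9 lines: yikfh jto apaq luv gimnh vbim cjcso exf fqkx
Hunk 3: at line 3 remove [luv] add [smlm] -> 9 lines: yikfh jto apaq smlm gimnh vbim cjcso exf fqkx
Hunk 4: at line 5 remove [vbim,cjcso] add [niwy] -> 8 lines: yikfh jto apaq smlm gimnh niwy exf fqkx
Hunk 5: at line 2 remove [smlm] add [aixtb,ybf] -> 9 lines: yikfh jto apaq aixtb ybf gimnh niwy exf fqkx
Hunk 6: at line 6 remove [niwy,exf] add [arqut,fvwes] -> 9 lines: yikfh jto apaq aixtb ybf gimnh arqut fvwes fqkx
Final line count: 9

Answer: 9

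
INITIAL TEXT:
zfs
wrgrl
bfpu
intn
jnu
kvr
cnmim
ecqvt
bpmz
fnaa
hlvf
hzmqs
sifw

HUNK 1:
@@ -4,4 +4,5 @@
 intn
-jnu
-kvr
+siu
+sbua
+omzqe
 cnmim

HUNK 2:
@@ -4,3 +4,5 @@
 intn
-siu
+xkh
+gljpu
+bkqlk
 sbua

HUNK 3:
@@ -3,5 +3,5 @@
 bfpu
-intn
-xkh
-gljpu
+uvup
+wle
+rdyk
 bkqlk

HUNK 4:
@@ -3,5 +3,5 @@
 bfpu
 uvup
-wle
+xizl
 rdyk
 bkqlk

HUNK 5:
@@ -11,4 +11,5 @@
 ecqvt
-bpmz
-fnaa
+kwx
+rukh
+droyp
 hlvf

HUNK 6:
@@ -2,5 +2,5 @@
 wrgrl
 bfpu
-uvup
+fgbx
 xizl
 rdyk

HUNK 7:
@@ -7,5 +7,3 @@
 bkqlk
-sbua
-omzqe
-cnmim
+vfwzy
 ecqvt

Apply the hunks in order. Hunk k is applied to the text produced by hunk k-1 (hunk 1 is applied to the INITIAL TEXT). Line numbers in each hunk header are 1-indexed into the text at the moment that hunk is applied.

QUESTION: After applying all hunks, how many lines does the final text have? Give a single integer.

Answer: 15

Derivation:
Hunk 1: at line 4 remove [jnu,kvr] add [siu,sbua,omzqe] -> 14 lines: zfs wrgrl bfpu intn siu sbua omzqe cnmim ecqvt bpmz fnaa hlvf hzmqs sifw
Hunk 2: at line 4 remove [siu] add [xkh,gljpu,bkqlk] -> 16 lines: zfs wrgrl bfpu intn xkh gljpu bkqlk sbua omzqe cnmim ecqvt bpmz fnaa hlvf hzmqs sifw
Hunk 3: at line 3 remove [intn,xkh,gljpu] add [uvup,wle,rdyk] -> 16 lines: zfs wrgrl bfpu uvup wle rdyk bkqlk sbua omzqe cnmim ecqvt bpmz fnaa hlvf hzmqs sifw
Hunk 4: at line 3 remove [wle] add [xizl] -> 16 lines: zfs wrgrl bfpu uvup xizl rdyk bkqlk sbua omzqe cnmim ecqvt bpmz fnaa hlvf hzmqs sifw
Hunk 5: at line 11 remove [bpmz,fnaa] add [kwx,rukh,droyp] -> 17 lines: zfs wrgrl bfpu uvup xizl rdyk bkqlk sbua omzqe cnmim ecqvt kwx rukh droyp hlvf hzmqs sifw
Hunk 6: at line 2 remove [uvup] add [fgbx] -> 17 lines: zfs wrgrl bfpu fgbx xizl rdyk bkqlk sbua omzqe cnmim ecqvt kwx rukh droyp hlvf hzmqs sifw
Hunk 7: at line 7 remove [sbua,omzqe,cnmim] add [vfwzy] -> 15 lines: zfs wrgrl bfpu fgbx xizl rdyk bkqlk vfwzy ecqvt kwx rukh droyp hlvf hzmqs sifw
Final line count: 15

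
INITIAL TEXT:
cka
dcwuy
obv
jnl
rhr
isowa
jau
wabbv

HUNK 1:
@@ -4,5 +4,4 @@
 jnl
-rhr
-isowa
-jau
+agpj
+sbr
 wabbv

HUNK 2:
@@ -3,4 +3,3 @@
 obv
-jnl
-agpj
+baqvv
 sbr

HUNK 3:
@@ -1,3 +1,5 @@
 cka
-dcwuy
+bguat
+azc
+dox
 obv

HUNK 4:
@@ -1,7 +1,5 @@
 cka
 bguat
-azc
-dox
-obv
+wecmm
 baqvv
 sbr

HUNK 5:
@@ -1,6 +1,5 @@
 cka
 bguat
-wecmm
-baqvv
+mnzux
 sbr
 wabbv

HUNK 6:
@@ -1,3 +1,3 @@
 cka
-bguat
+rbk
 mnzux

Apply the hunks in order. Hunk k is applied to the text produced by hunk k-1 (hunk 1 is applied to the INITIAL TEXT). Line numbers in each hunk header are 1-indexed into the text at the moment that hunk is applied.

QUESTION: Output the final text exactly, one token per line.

Hunk 1: at line 4 remove [rhr,isowa,jau] add [agpj,sbr] -> 7 lines: cka dcwuy obv jnl agpj sbr wabbv
Hunk 2: at line 3 remove [jnl,agpj] add [baqvv] -> 6 lines: cka dcwuy obv baqvv sbr wabbv
Hunk 3: at line 1 remove [dcwuy] add [bguat,azc,dox] -> 8 lines: cka bguat azc dox obv baqvv sbr wabbv
Hunk 4: at line 1 remove [azc,dox,obv] add [wecmm] -> 6 lines: cka bguat wecmm baqvv sbr wabbv
Hunk 5: at line 1 remove [wecmm,baqvv] add [mnzux] -> 5 lines: cka bguat mnzux sbr wabbv
Hunk 6: at line 1 remove [bguat] add [rbk] -> 5 lines: cka rbk mnzux sbr wabbv

Answer: cka
rbk
mnzux
sbr
wabbv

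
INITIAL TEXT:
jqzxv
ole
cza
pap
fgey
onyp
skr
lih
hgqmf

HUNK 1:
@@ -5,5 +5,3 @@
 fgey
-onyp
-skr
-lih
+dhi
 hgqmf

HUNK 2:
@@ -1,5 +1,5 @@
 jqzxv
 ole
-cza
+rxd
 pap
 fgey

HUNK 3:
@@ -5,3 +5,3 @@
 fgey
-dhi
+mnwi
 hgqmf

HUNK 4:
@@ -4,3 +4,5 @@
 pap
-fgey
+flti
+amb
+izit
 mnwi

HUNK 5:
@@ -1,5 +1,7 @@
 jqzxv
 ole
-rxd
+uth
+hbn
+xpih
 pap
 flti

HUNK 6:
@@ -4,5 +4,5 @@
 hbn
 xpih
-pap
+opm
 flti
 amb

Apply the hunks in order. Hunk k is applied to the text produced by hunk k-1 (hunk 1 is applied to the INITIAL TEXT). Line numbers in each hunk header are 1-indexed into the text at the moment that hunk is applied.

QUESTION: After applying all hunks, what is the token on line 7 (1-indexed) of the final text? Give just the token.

Answer: flti

Derivation:
Hunk 1: at line 5 remove [onyp,skr,lih] add [dhi] -> 7 lines: jqzxv ole cza pap fgey dhi hgqmf
Hunk 2: at line 1 remove [cza] add [rxd] -> 7 lines: jqzxv ole rxd pap fgey dhi hgqmf
Hunk 3: at line 5 remove [dhi] add [mnwi] -> 7 lines: jqzxv ole rxd pap fgey mnwi hgqmf
Hunk 4: at line 4 remove [fgey] add [flti,amb,izit] -> 9 lines: jqzxv ole rxd pap flti amb izit mnwi hgqmf
Hunk 5: at line 1 remove [rxd] add [uth,hbn,xpih] -> 11 lines: jqzxv ole uth hbn xpih pap flti amb izit mnwi hgqmf
Hunk 6: at line 4 remove [pap] add [opm] -> 11 lines: jqzxv ole uth hbn xpih opm flti amb izit mnwi hgqmf
Final line 7: flti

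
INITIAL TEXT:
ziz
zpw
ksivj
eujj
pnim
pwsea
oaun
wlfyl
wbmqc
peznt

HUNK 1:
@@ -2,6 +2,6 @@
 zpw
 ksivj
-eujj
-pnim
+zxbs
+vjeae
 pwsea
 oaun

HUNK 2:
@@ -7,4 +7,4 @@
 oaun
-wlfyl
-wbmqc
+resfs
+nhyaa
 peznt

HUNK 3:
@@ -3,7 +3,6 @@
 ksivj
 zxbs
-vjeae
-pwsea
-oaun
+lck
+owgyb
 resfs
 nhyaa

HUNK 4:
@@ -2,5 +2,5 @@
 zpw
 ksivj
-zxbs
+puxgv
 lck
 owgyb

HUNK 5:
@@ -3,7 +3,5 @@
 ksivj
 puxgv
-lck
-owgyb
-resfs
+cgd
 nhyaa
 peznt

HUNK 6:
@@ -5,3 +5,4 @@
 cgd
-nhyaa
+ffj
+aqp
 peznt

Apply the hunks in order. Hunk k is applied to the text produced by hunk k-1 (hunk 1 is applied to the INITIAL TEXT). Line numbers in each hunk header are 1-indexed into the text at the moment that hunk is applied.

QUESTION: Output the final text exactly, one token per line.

Answer: ziz
zpw
ksivj
puxgv
cgd
ffj
aqp
peznt

Derivation:
Hunk 1: at line 2 remove [eujj,pnim] add [zxbs,vjeae] -> 10 lines: ziz zpw ksivj zxbs vjeae pwsea oaun wlfyl wbmqc peznt
Hunk 2: at line 7 remove [wlfyl,wbmqc] add [resfs,nhyaa] -> 10 lines: ziz zpw ksivj zxbs vjeae pwsea oaun resfs nhyaa peznt
Hunk 3: at line 3 remove [vjeae,pwsea,oaun] add [lck,owgyb] -> 9 lines: ziz zpw ksivj zxbs lck owgyb resfs nhyaa peznt
Hunk 4: at line 2 remove [zxbs] add [puxgv] -> 9 lines: ziz zpw ksivj puxgv lck owgyb resfs nhyaa peznt
Hunk 5: at line 3 remove [lck,owgyb,resfs] add [cgd] -> 7 lines: ziz zpw ksivj puxgv cgd nhyaa peznt
Hunk 6: at line 5 remove [nhyaa] add [ffj,aqp] -> 8 lines: ziz zpw ksivj puxgv cgd ffj aqp peznt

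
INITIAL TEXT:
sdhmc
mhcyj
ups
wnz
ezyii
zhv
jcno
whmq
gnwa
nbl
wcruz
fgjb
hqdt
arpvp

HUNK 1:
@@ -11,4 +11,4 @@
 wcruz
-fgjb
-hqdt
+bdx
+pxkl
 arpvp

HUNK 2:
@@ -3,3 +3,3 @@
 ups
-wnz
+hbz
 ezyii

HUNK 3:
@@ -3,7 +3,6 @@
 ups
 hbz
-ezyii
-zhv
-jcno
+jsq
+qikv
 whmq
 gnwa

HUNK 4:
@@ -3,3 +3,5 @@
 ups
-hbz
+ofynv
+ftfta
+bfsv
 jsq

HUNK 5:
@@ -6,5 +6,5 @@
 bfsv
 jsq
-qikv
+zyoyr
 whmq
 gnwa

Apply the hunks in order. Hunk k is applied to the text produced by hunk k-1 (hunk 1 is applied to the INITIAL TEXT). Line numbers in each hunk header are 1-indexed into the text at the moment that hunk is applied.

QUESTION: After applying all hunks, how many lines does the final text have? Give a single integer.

Answer: 15

Derivation:
Hunk 1: at line 11 remove [fgjb,hqdt] add [bdx,pxkl] -> 14 lines: sdhmc mhcyj ups wnz ezyii zhv jcno whmq gnwa nbl wcruz bdx pxkl arpvp
Hunk 2: at line 3 remove [wnz] add [hbz] -> 14 lines: sdhmc mhcyj ups hbz ezyii zhv jcno whmq gnwa nbl wcruz bdx pxkl arpvp
Hunk 3: at line 3 remove [ezyii,zhv,jcno] add [jsq,qikv] -> 13 lines: sdhmc mhcyj ups hbz jsq qikv whmq gnwa nbl wcruz bdx pxkl arpvp
Hunk 4: at line 3 remove [hbz] add [ofynv,ftfta,bfsv] -> 15 lines: sdhmc mhcyj ups ofynv ftfta bfsv jsq qikv whmq gnwa nbl wcruz bdx pxkl arpvp
Hunk 5: at line 6 remove [qikv] add [zyoyr] -> 15 lines: sdhmc mhcyj ups ofynv ftfta bfsv jsq zyoyr whmq gnwa nbl wcruz bdx pxkl arpvp
Final line count: 15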